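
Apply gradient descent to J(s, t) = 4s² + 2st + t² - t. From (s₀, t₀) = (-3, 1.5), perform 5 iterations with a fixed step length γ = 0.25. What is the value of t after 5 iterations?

2.296875

∇J = (8s + 2t, 2s + 2t - 1)
(s₁, t₁) = (-3, 1.5) − 0.25·(-21, -4) = (2.25, 2.5)
(s₂, t₂) = (2.25, 2.5) − 0.25·(23, 8.5) = (-3.5, 0.375)
(s₃, t₃) = (-3.5, 0.375) − 0.25·(-27.25, -7.25) = (3.3125, 2.1875)
(s₄, t₄) = (3.3125, 2.1875) − 0.25·(30.875, 10) = (-4.40625, -0.3125)
(s₅, t₅) = (-4.40625, -0.3125) − 0.25·(-35.875, -10.4375) = (4.5625, 2.296875)
t = 2.296875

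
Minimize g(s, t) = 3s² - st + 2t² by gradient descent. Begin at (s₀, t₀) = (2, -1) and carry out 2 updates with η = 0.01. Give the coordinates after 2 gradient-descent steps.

(1.7484, -0.8837)

∇g = (6s - t, -s + 4t)
Step 1: at (2, -1), ∇g = (13, -6) → (2, -1) − 0.01·(13, -6) = (1.87, -0.94)
Step 2: at (1.87, -0.94), ∇g = (12.16, -5.63) → (1.87, -0.94) − 0.01·(12.16, -5.63) = (1.7484, -0.8837)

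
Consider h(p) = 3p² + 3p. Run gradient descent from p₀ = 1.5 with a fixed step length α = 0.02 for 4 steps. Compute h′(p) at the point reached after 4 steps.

7.19634432

h′(p) = 6p + 3
p₁ = 1.5 − 0.02·12 = 1.26
p₂ = 1.26 − 0.02·10.56 = 1.0488
p₃ = 1.0488 − 0.02·9.2928 = 0.862944
p₄ = 0.862944 − 0.02·8.177664 = 0.69939072
h′(p) at (0.69939072) = 7.19634432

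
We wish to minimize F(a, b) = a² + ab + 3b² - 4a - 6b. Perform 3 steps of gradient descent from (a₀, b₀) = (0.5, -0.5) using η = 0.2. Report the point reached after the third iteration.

(1.424, 0.8)

∇F = (2a + b - 4, a + 6b - 6)
(a₁, b₁) = (0.5, -0.5) − 0.2·(-3.5, -8.5) = (1.2, 1.2)
(a₂, b₂) = (1.2, 1.2) − 0.2·(-0.4, 2.4) = (1.28, 0.72)
(a₃, b₃) = (1.28, 0.72) − 0.2·(-0.72, -0.4) = (1.424, 0.8)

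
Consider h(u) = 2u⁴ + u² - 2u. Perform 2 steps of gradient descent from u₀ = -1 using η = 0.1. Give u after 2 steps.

0.3536

h′(u) = 8u³ + 2u - 2
u₁ = -1 − 0.1·(-12) = 0.2
u₂ = 0.2 − 0.1·(-1.536) = 0.3536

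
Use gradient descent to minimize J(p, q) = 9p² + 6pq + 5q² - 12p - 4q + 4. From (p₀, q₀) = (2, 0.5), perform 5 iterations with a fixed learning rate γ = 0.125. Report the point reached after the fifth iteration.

(-14.6171875, -8.1796875)

∇J = (18p + 6q - 12, 6p + 10q - 4)
(p₁, q₁) = (2, 0.5) − 0.125·(27, 13) = (-1.375, -1.125)
(p₂, q₂) = (-1.375, -1.125) − 0.125·(-43.5, -23.5) = (4.0625, 1.8125)
(p₃, q₃) = (4.0625, 1.8125) − 0.125·(72, 38.5) = (-4.9375, -3)
(p₄, q₄) = (-4.9375, -3) − 0.125·(-118.875, -63.625) = (9.921875, 4.953125)
(p₅, q₅) = (9.921875, 4.953125) − 0.125·(196.3125, 105.0625) = (-14.6171875, -8.1796875)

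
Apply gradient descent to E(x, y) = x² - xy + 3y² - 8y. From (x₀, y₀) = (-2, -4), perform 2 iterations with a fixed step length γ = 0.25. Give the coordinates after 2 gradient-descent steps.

(-0.125, -0.25)

∇E = (2x - y, -x + 6y - 8)
Step 1: at (-2, -4), ∇E = (0, -30) → (-2, -4) − 0.25·(0, -30) = (-2, 3.5)
Step 2: at (-2, 3.5), ∇E = (-7.5, 15) → (-2, 3.5) − 0.25·(-7.5, 15) = (-0.125, -0.25)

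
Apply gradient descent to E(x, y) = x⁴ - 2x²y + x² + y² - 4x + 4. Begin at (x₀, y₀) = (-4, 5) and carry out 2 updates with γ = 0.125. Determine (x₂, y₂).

(-3616.75, 100.875)

∇E = (4x³ - 4xy + 2x - 4, -2x² + 2y)
(x₁, y₁) = (-4, 5) − 0.125·(-188, -22) = (19.5, 7.75)
(x₂, y₂) = (19.5, 7.75) − 0.125·(29090, -745) = (-3616.75, 100.875)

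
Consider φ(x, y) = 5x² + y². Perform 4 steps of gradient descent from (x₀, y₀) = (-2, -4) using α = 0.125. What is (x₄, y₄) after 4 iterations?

(-0.0078125, -1.265625)

∇φ = (10x, 2y)
Step 1: at (-2, -4), ∇φ = (-20, -8) → (-2, -4) − 0.125·(-20, -8) = (0.5, -3)
Step 2: at (0.5, -3), ∇φ = (5, -6) → (0.5, -3) − 0.125·(5, -6) = (-0.125, -2.25)
Step 3: at (-0.125, -2.25), ∇φ = (-1.25, -4.5) → (-0.125, -2.25) − 0.125·(-1.25, -4.5) = (0.03125, -1.6875)
Step 4: at (0.03125, -1.6875), ∇φ = (0.3125, -3.375) → (0.03125, -1.6875) − 0.125·(0.3125, -3.375) = (-0.0078125, -1.265625)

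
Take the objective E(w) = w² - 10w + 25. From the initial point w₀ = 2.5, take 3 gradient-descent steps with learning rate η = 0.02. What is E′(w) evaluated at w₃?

E′(w) = 2w - 10
w₁ = 2.5 − 0.02·(-5) = 2.6
w₂ = 2.6 − 0.02·(-4.8) = 2.696
w₃ = 2.696 − 0.02·(-4.608) = 2.78816
E′(w) at (2.78816) = -4.42368

-4.42368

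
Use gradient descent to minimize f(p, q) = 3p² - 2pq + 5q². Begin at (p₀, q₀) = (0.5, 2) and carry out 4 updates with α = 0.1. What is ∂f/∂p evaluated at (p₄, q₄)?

∇f = (6p - 2q, -2p + 10q)
(p₁, q₁) = (0.5, 2) − 0.1·(-1, 19) = (0.6, 0.1)
(p₂, q₂) = (0.6, 0.1) − 0.1·(3.4, -0.2) = (0.26, 0.12)
(p₃, q₃) = (0.26, 0.12) − 0.1·(1.32, 0.68) = (0.128, 0.052)
(p₄, q₄) = (0.128, 0.052) − 0.1·(0.664, 0.264) = (0.0616, 0.0256)
∂f/∂p at (0.0616, 0.0256) = 0.3184

0.3184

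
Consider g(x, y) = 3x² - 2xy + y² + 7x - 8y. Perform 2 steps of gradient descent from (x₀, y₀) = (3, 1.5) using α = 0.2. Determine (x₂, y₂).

(0.36, 3.26)

∇g = (6x - 2y + 7, -2x + 2y - 8)
Step 1: at (3, 1.5), ∇g = (22, -11) → (3, 1.5) − 0.2·(22, -11) = (-1.4, 3.7)
Step 2: at (-1.4, 3.7), ∇g = (-8.8, 2.2) → (-1.4, 3.7) − 0.2·(-8.8, 2.2) = (0.36, 3.26)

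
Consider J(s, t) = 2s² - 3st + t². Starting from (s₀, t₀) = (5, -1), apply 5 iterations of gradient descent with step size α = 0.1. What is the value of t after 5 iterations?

∇J = (4s - 3t, -3s + 2t)
Step 1: at (5, -1), ∇J = (23, -17) → (5, -1) − 0.1·(23, -17) = (2.7, 0.7)
Step 2: at (2.7, 0.7), ∇J = (8.7, -6.7) → (2.7, 0.7) − 0.1·(8.7, -6.7) = (1.83, 1.37)
Step 3: at (1.83, 1.37), ∇J = (3.21, -2.75) → (1.83, 1.37) − 0.1·(3.21, -2.75) = (1.509, 1.645)
Step 4: at (1.509, 1.645), ∇J = (1.101, -1.237) → (1.509, 1.645) − 0.1·(1.101, -1.237) = (1.3989, 1.7687)
Step 5: at (1.3989, 1.7687), ∇J = (0.2895, -0.6593) → (1.3989, 1.7687) − 0.1·(0.2895, -0.6593) = (1.36995, 1.83463)
t = 1.83463

1.83463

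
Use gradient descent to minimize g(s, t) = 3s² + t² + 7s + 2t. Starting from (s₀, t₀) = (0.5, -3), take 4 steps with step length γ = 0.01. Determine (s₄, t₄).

(0.1345816, -2.84473632)

∇g = (6s + 7, 2t + 2)
Step 1: at (0.5, -3), ∇g = (10, -4) → (0.5, -3) − 0.01·(10, -4) = (0.4, -2.96)
Step 2: at (0.4, -2.96), ∇g = (9.4, -3.92) → (0.4, -2.96) − 0.01·(9.4, -3.92) = (0.306, -2.9208)
Step 3: at (0.306, -2.9208), ∇g = (8.836, -3.8416) → (0.306, -2.9208) − 0.01·(8.836, -3.8416) = (0.21764, -2.882384)
Step 4: at (0.21764, -2.882384), ∇g = (8.30584, -3.764768) → (0.21764, -2.882384) − 0.01·(8.30584, -3.764768) = (0.1345816, -2.84473632)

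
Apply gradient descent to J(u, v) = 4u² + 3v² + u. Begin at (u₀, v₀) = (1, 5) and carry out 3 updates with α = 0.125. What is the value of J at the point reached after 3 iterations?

∇J = (8u + 1, 6v)
(u₁, v₁) = (1, 5) − 0.125·(9, 30) = (-0.125, 1.25)
(u₂, v₂) = (-0.125, 1.25) − 0.125·(0, 7.5) = (-0.125, 0.3125)
(u₃, v₃) = (-0.125, 0.3125) − 0.125·(0, 1.875) = (-0.125, 0.078125)
J(-0.125, 0.078125) = -0.044189453125

-0.044189453125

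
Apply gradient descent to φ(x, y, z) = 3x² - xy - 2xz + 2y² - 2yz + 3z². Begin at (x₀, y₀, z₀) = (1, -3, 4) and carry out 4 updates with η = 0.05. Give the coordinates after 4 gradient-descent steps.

∇φ = (6x - y - 2z, -x + 4y - 2z, -2x - 2y + 6z)
Step 1: at (1, -3, 4), ∇φ = (1, -21, 28) → (1, -3, 4) − 0.05·(1, -21, 28) = (0.95, -1.95, 2.6)
Step 2: at (0.95, -1.95, 2.6), ∇φ = (2.45, -13.95, 17.6) → (0.95, -1.95, 2.6) − 0.05·(2.45, -13.95, 17.6) = (0.8275, -1.2525, 1.72)
Step 3: at (0.8275, -1.2525, 1.72), ∇φ = (2.7775, -9.2775, 11.17) → (0.8275, -1.2525, 1.72) − 0.05·(2.7775, -9.2775, 11.17) = (0.688625, -0.788625, 1.1615)
Step 4: at (0.688625, -0.788625, 1.1615), ∇φ = (2.597375, -6.166125, 7.169) → (0.688625, -0.788625, 1.1615) − 0.05·(2.597375, -6.166125, 7.169) = (0.55875625, -0.48031875, 0.80305)

(0.55875625, -0.48031875, 0.80305)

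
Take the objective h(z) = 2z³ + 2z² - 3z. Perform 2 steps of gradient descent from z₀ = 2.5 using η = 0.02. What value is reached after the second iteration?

h′(z) = 6z² + 4z - 3
z₁ = 2.5 − 0.02·44.5 = 1.61
z₂ = 1.61 − 0.02·18.9926 = 1.230148

1.230148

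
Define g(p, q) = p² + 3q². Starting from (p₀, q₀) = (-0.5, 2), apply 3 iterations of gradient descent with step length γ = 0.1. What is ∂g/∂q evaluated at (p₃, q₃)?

∇g = (2p, 6q)
Step 1: at (-0.5, 2), ∇g = (-1, 12) → (-0.5, 2) − 0.1·(-1, 12) = (-0.4, 0.8)
Step 2: at (-0.4, 0.8), ∇g = (-0.8, 4.8) → (-0.4, 0.8) − 0.1·(-0.8, 4.8) = (-0.32, 0.32)
Step 3: at (-0.32, 0.32), ∇g = (-0.64, 1.92) → (-0.32, 0.32) − 0.1·(-0.64, 1.92) = (-0.256, 0.128)
∂g/∂q at (-0.256, 0.128) = 0.768

0.768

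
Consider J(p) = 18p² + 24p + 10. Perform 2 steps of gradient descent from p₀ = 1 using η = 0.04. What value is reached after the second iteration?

J′(p) = 36p + 24
p₁ = 1 − 0.04·60 = -1.4
p₂ = -1.4 − 0.04·(-26.4) = -0.344

-0.344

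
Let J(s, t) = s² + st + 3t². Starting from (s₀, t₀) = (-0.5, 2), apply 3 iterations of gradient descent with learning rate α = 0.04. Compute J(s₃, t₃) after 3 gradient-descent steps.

∇J = (2s + t, s + 6t)
(s₁, t₁) = (-0.5, 2) − 0.04·(1, 11.5) = (-0.54, 1.54)
(s₂, t₂) = (-0.54, 1.54) − 0.04·(0.46, 8.7) = (-0.5584, 1.192)
(s₃, t₃) = (-0.5584, 1.192) − 0.04·(0.0752, 6.5936) = (-0.561408, 0.928256)
J(-0.561408, 0.928256) = 2.379026202624

2.379026202624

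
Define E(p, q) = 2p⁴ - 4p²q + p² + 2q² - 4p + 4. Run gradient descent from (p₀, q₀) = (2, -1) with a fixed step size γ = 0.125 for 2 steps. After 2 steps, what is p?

494.5

∇E = (8p³ - 8pq + 2p - 4, -4p² + 4q)
(p₁, q₁) = (2, -1) − 0.125·(80, -20) = (-8, 1.5)
(p₂, q₂) = (-8, 1.5) − 0.125·(-4020, -250) = (494.5, 32.75)
p = 494.5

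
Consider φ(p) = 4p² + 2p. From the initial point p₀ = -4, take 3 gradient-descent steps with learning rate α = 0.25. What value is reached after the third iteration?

φ′(p) = 8p + 2
p₁ = -4 − 0.25·(-30) = 3.5
p₂ = 3.5 − 0.25·30 = -4
p₃ = -4 − 0.25·(-30) = 3.5

3.5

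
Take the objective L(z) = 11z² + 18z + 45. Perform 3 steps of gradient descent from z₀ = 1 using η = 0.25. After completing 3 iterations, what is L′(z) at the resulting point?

-3645

L′(z) = 22z + 18
z₁ = 1 − 0.25·40 = -9
z₂ = -9 − 0.25·(-180) = 36
z₃ = 36 − 0.25·810 = -166.5
L′(z) at (-166.5) = -3645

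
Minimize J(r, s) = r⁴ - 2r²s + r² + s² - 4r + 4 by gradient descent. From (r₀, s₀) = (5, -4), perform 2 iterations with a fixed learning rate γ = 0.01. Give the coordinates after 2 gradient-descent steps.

∇J = (4r³ - 4rs + 2r - 4, -2r² + 2s)
(r₁, s₁) = (5, -4) − 0.01·(586, -58) = (-0.86, -3.42)
(r₂, s₂) = (-0.86, -3.42) − 0.01·(-20.029024, -8.3192) = (-0.65970976, -3.336808)

(-0.65970976, -3.336808)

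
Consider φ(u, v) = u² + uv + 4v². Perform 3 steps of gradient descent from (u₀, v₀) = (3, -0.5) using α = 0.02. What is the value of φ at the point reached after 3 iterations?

∇φ = (2u + v, u + 8v)
(u₁, v₁) = (3, -0.5) − 0.02·(5.5, -1) = (2.89, -0.48)
(u₂, v₂) = (2.89, -0.48) − 0.02·(5.3, -0.95) = (2.784, -0.461)
(u₃, v₃) = (2.784, -0.461) − 0.02·(5.107, -0.904) = (2.68186, -0.44292)
φ(2.68186, -0.44292) = 6.789236134

6.789236134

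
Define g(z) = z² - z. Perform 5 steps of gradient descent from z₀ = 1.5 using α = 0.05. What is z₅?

1.09049

g′(z) = 2z - 1
z₁ = 1.5 − 0.05·2 = 1.4
z₂ = 1.4 − 0.05·1.8 = 1.31
z₃ = 1.31 − 0.05·1.62 = 1.229
z₄ = 1.229 − 0.05·1.458 = 1.1561
z₅ = 1.1561 − 0.05·1.3122 = 1.09049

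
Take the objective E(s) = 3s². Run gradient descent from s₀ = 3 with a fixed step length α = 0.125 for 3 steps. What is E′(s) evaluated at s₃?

E′(s) = 6s
Step 1: E′(3) = 18; s₁ = 3 − 0.125·18 = 0.75
Step 2: E′(0.75) = 4.5; s₂ = 0.75 − 0.125·4.5 = 0.1875
Step 3: E′(0.1875) = 1.125; s₃ = 0.1875 − 0.125·1.125 = 0.046875
E′(s) at (0.046875) = 0.28125

0.28125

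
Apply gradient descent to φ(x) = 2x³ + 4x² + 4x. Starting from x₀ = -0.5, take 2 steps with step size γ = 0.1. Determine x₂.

-0.7835

φ′(x) = 6x² + 8x + 4
Step 1: φ′(-0.5) = 1.5; x₁ = -0.5 − 0.1·1.5 = -0.65
Step 2: φ′(-0.65) = 1.335; x₂ = -0.65 − 0.1·1.335 = -0.7835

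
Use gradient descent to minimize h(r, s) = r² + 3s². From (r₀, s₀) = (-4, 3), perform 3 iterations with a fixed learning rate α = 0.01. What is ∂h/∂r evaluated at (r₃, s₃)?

-7.529536

∇h = (2r, 6s)
(r₁, s₁) = (-4, 3) − 0.01·(-8, 18) = (-3.92, 2.82)
(r₂, s₂) = (-3.92, 2.82) − 0.01·(-7.84, 16.92) = (-3.8416, 2.6508)
(r₃, s₃) = (-3.8416, 2.6508) − 0.01·(-7.6832, 15.9048) = (-3.764768, 2.491752)
∂h/∂r at (-3.764768, 2.491752) = -7.529536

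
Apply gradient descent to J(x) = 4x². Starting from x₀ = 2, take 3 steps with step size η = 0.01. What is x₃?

1.557376

J′(x) = 8x
Step 1: J′(2) = 16; x₁ = 2 − 0.01·16 = 1.84
Step 2: J′(1.84) = 14.72; x₂ = 1.84 − 0.01·14.72 = 1.6928
Step 3: J′(1.6928) = 13.5424; x₃ = 1.6928 − 0.01·13.5424 = 1.557376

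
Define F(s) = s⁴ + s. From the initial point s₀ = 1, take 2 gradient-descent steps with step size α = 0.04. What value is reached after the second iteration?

F′(s) = 4s³ + 1
Step 1: F′(1) = 5; s₁ = 1 − 0.04·5 = 0.8
Step 2: F′(0.8) = 3.048; s₂ = 0.8 − 0.04·3.048 = 0.67808

0.67808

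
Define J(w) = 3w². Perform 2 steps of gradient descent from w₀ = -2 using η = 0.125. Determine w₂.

J′(w) = 6w
w₁ = -2 − 0.125·(-12) = -0.5
w₂ = -0.5 − 0.125·(-3) = -0.125

-0.125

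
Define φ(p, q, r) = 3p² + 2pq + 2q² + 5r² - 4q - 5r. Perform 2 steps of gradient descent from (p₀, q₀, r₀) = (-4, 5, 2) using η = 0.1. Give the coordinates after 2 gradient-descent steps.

(-1.88, 3.44, 0.5)

∇φ = (6p + 2q, 2p + 4q - 4, 10r - 5)
Step 1: at (-4, 5, 2), ∇φ = (-14, 8, 15) → (-4, 5, 2) − 0.1·(-14, 8, 15) = (-2.6, 4.2, 0.5)
Step 2: at (-2.6, 4.2, 0.5), ∇φ = (-7.2, 7.6, 0) → (-2.6, 4.2, 0.5) − 0.1·(-7.2, 7.6, 0) = (-1.88, 3.44, 0.5)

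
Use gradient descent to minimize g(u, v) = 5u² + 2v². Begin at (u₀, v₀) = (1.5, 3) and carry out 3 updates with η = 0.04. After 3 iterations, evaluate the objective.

∇g = (10u, 4v)
Step 1: at (1.5, 3), ∇g = (15, 12) → (1.5, 3) − 0.04·(15, 12) = (0.9, 2.52)
Step 2: at (0.9, 2.52), ∇g = (9, 10.08) → (0.9, 2.52) − 0.04·(9, 10.08) = (0.54, 2.1168)
Step 3: at (0.54, 2.1168), ∇g = (5.4, 8.4672) → (0.54, 2.1168) − 0.04·(5.4, 8.4672) = (0.324, 1.778112)
g(0.324, 1.778112) = 6.848244569088

6.848244569088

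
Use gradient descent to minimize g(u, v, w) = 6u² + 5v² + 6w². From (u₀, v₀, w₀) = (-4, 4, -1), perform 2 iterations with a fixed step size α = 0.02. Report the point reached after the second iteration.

∇g = (12u, 10v, 12w)
(u₁, v₁, w₁) = (-4, 4, -1) − 0.02·(-48, 40, -12) = (-3.04, 3.2, -0.76)
(u₂, v₂, w₂) = (-3.04, 3.2, -0.76) − 0.02·(-36.48, 32, -9.12) = (-2.3104, 2.56, -0.5776)

(-2.3104, 2.56, -0.5776)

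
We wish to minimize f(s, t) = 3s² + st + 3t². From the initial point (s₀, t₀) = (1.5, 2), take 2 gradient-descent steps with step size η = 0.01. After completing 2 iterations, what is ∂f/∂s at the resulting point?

9.4669

∇f = (6s + t, s + 6t)
(s₁, t₁) = (1.5, 2) − 0.01·(11, 13.5) = (1.39, 1.865)
(s₂, t₂) = (1.39, 1.865) − 0.01·(10.205, 12.58) = (1.28795, 1.7392)
∂f/∂s at (1.28795, 1.7392) = 9.4669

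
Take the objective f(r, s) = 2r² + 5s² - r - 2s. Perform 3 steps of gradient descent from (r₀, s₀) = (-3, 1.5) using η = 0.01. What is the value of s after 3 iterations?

∇f = (4r - 1, 10s - 2)
(r₁, s₁) = (-3, 1.5) − 0.01·(-13, 13) = (-2.87, 1.37)
(r₂, s₂) = (-2.87, 1.37) − 0.01·(-12.48, 11.7) = (-2.7452, 1.253)
(r₃, s₃) = (-2.7452, 1.253) − 0.01·(-11.9808, 10.53) = (-2.625392, 1.1477)
s = 1.1477

1.1477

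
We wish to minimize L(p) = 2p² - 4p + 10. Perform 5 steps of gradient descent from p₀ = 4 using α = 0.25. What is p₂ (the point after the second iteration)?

1

L′(p) = 4p - 4
Step 1: L′(4) = 12; p₁ = 4 − 0.25·12 = 1
Step 2: L′(1) = 0; p₂ = 1 − 0.25·0 = 1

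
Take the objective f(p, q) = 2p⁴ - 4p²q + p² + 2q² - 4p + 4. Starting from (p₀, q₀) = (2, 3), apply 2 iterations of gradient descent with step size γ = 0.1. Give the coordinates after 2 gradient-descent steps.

(1.7568, 2.104)

∇f = (8p³ - 8pq + 2p - 4, -4p² + 4q)
(p₁, q₁) = (2, 3) − 0.1·(16, -4) = (0.4, 3.4)
(p₂, q₂) = (0.4, 3.4) − 0.1·(-13.568, 12.96) = (1.7568, 2.104)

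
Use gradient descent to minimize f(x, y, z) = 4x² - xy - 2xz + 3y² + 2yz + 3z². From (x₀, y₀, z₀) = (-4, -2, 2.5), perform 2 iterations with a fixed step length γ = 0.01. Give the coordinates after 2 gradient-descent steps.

(-3.3315, -1.9345, 2.1378)

∇f = (8x - y - 2z, -x + 6y + 2z, -2x + 2y + 6z)
(x₁, y₁, z₁) = (-4, -2, 2.5) − 0.01·(-35, -3, 19) = (-3.65, -1.97, 2.31)
(x₂, y₂, z₂) = (-3.65, -1.97, 2.31) − 0.01·(-31.85, -3.55, 17.22) = (-3.3315, -1.9345, 2.1378)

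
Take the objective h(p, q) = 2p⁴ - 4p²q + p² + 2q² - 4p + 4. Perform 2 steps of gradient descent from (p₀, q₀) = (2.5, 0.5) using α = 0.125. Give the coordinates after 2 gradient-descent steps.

(1679, 73.6875)

∇h = (8p³ - 8pq + 2p - 4, -4p² + 4q)
(p₁, q₁) = (2.5, 0.5) − 0.125·(116, -23) = (-12, 3.375)
(p₂, q₂) = (-12, 3.375) − 0.125·(-13528, -562.5) = (1679, 73.6875)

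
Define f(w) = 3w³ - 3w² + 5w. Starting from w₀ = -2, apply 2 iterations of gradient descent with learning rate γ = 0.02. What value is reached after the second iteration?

f′(w) = 9w² - 6w + 5
Step 1: f′(-2) = 53; w₁ = -2 − 0.02·53 = -3.06
Step 2: f′(-3.06) = 107.6324; w₂ = -3.06 − 0.02·107.6324 = -5.212648

-5.212648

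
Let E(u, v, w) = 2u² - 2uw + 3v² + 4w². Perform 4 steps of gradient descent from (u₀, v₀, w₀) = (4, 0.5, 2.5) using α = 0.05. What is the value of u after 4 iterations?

∇E = (4u - 2w, 6v, -2u + 8w)
(u₁, v₁, w₁) = (4, 0.5, 2.5) − 0.05·(11, 3, 12) = (3.45, 0.35, 1.9)
(u₂, v₂, w₂) = (3.45, 0.35, 1.9) − 0.05·(10, 2.1, 8.3) = (2.95, 0.245, 1.485)
(u₃, v₃, w₃) = (2.95, 0.245, 1.485) − 0.05·(8.83, 1.47, 5.98) = (2.5085, 0.1715, 1.186)
(u₄, v₄, w₄) = (2.5085, 0.1715, 1.186) − 0.05·(7.662, 1.029, 4.471) = (2.1254, 0.12005, 0.96245)
u = 2.1254

2.1254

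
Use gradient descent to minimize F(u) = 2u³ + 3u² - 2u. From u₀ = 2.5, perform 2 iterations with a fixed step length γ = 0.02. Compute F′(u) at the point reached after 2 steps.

11.569318029664

F′(u) = 6u² + 6u - 2
u₁ = 2.5 − 0.02·50.5 = 1.49
u₂ = 1.49 − 0.02·20.2606 = 1.084788
F′(u) at (1.084788) = 11.569318029664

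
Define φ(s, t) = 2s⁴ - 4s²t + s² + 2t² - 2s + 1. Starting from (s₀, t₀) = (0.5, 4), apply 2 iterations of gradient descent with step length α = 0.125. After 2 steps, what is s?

-8.1875

∇φ = (8s³ - 8st + 2s - 2, -4s² + 4t)
(s₁, t₁) = (0.5, 4) − 0.125·(-16, 15) = (2.5, 2.125)
(s₂, t₂) = (2.5, 2.125) − 0.125·(85.5, -16.5) = (-8.1875, 4.1875)
s = -8.1875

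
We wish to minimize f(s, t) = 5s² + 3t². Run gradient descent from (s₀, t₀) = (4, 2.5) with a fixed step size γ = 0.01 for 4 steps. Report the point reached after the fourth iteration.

(2.6244, 1.9518724)

∇f = (10s, 6t)
Step 1: at (4, 2.5), ∇f = (40, 15) → (4, 2.5) − 0.01·(40, 15) = (3.6, 2.35)
Step 2: at (3.6, 2.35), ∇f = (36, 14.1) → (3.6, 2.35) − 0.01·(36, 14.1) = (3.24, 2.209)
Step 3: at (3.24, 2.209), ∇f = (32.4, 13.254) → (3.24, 2.209) − 0.01·(32.4, 13.254) = (2.916, 2.07646)
Step 4: at (2.916, 2.07646), ∇f = (29.16, 12.45876) → (2.916, 2.07646) − 0.01·(29.16, 12.45876) = (2.6244, 1.9518724)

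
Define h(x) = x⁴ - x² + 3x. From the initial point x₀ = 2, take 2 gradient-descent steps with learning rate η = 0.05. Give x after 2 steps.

h′(x) = 4x³ - 2x + 3
x₁ = 2 − 0.05·31 = 0.45
x₂ = 0.45 − 0.05·2.4645 = 0.326775

0.326775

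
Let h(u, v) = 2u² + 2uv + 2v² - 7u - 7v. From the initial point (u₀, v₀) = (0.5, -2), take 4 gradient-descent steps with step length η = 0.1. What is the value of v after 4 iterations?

0.6056

∇h = (4u + 2v - 7, 2u + 4v - 7)
Step 1: at (0.5, -2), ∇h = (-9, -14) → (0.5, -2) − 0.1·(-9, -14) = (1.4, -0.6)
Step 2: at (1.4, -0.6), ∇h = (-2.6, -6.6) → (1.4, -0.6) − 0.1·(-2.6, -6.6) = (1.66, 0.06)
Step 3: at (1.66, 0.06), ∇h = (-0.24, -3.44) → (1.66, 0.06) − 0.1·(-0.24, -3.44) = (1.684, 0.404)
Step 4: at (1.684, 0.404), ∇h = (0.544, -2.016) → (1.684, 0.404) − 0.1·(0.544, -2.016) = (1.6296, 0.6056)
v = 0.6056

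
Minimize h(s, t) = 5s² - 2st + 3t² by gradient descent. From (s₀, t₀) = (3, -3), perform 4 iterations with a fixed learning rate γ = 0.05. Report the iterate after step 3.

(0.096, -0.756)

∇h = (10s - 2t, -2s + 6t)
Step 1: at (3, -3), ∇h = (36, -24) → (3, -3) − 0.05·(36, -24) = (1.2, -1.8)
Step 2: at (1.2, -1.8), ∇h = (15.6, -13.2) → (1.2, -1.8) − 0.05·(15.6, -13.2) = (0.42, -1.14)
Step 3: at (0.42, -1.14), ∇h = (6.48, -7.68) → (0.42, -1.14) − 0.05·(6.48, -7.68) = (0.096, -0.756)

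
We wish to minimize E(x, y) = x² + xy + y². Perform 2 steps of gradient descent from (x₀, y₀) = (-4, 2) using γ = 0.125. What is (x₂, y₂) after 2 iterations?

∇E = (2x + y, x + 2y)
Step 1: at (-4, 2), ∇E = (-6, 0) → (-4, 2) − 0.125·(-6, 0) = (-3.25, 2)
Step 2: at (-3.25, 2), ∇E = (-4.5, 0.75) → (-3.25, 2) − 0.125·(-4.5, 0.75) = (-2.6875, 1.90625)

(-2.6875, 1.90625)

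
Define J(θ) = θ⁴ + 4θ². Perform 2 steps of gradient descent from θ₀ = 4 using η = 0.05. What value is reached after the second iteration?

218.7328

J′(θ) = 4θ³ + 8θ
θ₁ = 4 − 0.05·288 = -10.4
θ₂ = -10.4 − 0.05·(-4582.656) = 218.7328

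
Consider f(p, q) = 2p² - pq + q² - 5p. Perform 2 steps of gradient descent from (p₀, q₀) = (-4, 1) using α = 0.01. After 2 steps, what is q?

0.8834

∇f = (4p - q - 5, -p + 2q)
Step 1: at (-4, 1), ∇f = (-22, 6) → (-4, 1) − 0.01·(-22, 6) = (-3.78, 0.94)
Step 2: at (-3.78, 0.94), ∇f = (-21.06, 5.66) → (-3.78, 0.94) − 0.01·(-21.06, 5.66) = (-3.5694, 0.8834)
q = 0.8834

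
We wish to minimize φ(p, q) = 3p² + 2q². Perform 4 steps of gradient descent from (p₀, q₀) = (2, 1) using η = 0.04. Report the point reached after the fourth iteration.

(0.66724352, 0.49787136)

∇φ = (6p, 4q)
(p₁, q₁) = (2, 1) − 0.04·(12, 4) = (1.52, 0.84)
(p₂, q₂) = (1.52, 0.84) − 0.04·(9.12, 3.36) = (1.1552, 0.7056)
(p₃, q₃) = (1.1552, 0.7056) − 0.04·(6.9312, 2.8224) = (0.877952, 0.592704)
(p₄, q₄) = (0.877952, 0.592704) − 0.04·(5.267712, 2.370816) = (0.66724352, 0.49787136)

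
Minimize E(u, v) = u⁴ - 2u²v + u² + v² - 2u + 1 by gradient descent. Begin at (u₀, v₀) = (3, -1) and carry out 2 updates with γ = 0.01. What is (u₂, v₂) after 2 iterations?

(1.47040896, -0.722048)

∇E = (4u³ - 4uv + 2u - 2, -2u² + 2v)
(u₁, v₁) = (3, -1) − 0.01·(124, -20) = (1.76, -0.8)
(u₂, v₂) = (1.76, -0.8) − 0.01·(28.959104, -7.7952) = (1.47040896, -0.722048)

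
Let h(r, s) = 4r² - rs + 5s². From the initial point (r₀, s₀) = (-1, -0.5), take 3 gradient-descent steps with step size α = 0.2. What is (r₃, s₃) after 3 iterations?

∇h = (8r - s, -r + 10s)
Step 1: at (-1, -0.5), ∇h = (-7.5, -4) → (-1, -0.5) − 0.2·(-7.5, -4) = (0.5, 0.3)
Step 2: at (0.5, 0.3), ∇h = (3.7, 2.5) → (0.5, 0.3) − 0.2·(3.7, 2.5) = (-0.24, -0.2)
Step 3: at (-0.24, -0.2), ∇h = (-1.72, -1.76) → (-0.24, -0.2) − 0.2·(-1.72, -1.76) = (0.104, 0.152)

(0.104, 0.152)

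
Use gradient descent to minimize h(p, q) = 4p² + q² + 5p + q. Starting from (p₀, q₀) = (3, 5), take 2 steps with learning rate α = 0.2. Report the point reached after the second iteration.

∇h = (8p + 5, 2q + 1)
Step 1: at (3, 5), ∇h = (29, 11) → (3, 5) − 0.2·(29, 11) = (-2.8, 2.8)
Step 2: at (-2.8, 2.8), ∇h = (-17.4, 6.6) → (-2.8, 2.8) − 0.2·(-17.4, 6.6) = (0.68, 1.48)

(0.68, 1.48)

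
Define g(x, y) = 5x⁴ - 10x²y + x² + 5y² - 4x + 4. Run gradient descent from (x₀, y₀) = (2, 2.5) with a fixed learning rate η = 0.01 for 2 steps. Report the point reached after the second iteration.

∇g = (20x³ - 20xy + 2x - 4, -10x² + 10y)
(x₁, y₁) = (2, 2.5) − 0.01·(60, -15) = (1.4, 2.65)
(x₂, y₂) = (1.4, 2.65) − 0.01·(-20.52, 6.9) = (1.6052, 2.581)

(1.6052, 2.581)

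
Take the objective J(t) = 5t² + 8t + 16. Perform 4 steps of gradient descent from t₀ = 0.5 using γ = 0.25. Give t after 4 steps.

J′(t) = 10t + 8
Step 1: J′(0.5) = 13; t₁ = 0.5 − 0.25·13 = -2.75
Step 2: J′(-2.75) = -19.5; t₂ = -2.75 − 0.25·(-19.5) = 2.125
Step 3: J′(2.125) = 29.25; t₃ = 2.125 − 0.25·29.25 = -5.1875
Step 4: J′(-5.1875) = -43.875; t₄ = -5.1875 − 0.25·(-43.875) = 5.78125

5.78125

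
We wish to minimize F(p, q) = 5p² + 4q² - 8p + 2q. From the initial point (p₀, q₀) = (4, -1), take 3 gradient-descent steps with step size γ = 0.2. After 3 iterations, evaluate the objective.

∇F = (10p - 8, 8q + 2)
Step 1: at (4, -1), ∇F = (32, -6) → (4, -1) − 0.2·(32, -6) = (-2.4, 0.2)
Step 2: at (-2.4, 0.2), ∇F = (-32, 3.6) → (-2.4, 0.2) − 0.2·(-32, 3.6) = (4, -0.52)
Step 3: at (4, -0.52), ∇F = (32, -2.16) → (4, -0.52) − 0.2·(32, -2.16) = (-2.4, -0.088)
F(-2.4, -0.088) = 47.854976

47.854976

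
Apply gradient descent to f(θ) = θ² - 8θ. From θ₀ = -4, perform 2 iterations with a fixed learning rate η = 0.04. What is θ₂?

-2.7712

f′(θ) = 2θ - 8
θ₁ = -4 − 0.04·(-16) = -3.36
θ₂ = -3.36 − 0.04·(-14.72) = -2.7712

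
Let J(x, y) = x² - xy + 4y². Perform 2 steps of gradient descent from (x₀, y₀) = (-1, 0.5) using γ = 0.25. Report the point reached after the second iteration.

∇J = (2x - y, -x + 8y)
(x₁, y₁) = (-1, 0.5) − 0.25·(-2.5, 5) = (-0.375, -0.75)
(x₂, y₂) = (-0.375, -0.75) − 0.25·(0, -5.625) = (-0.375, 0.65625)

(-0.375, 0.65625)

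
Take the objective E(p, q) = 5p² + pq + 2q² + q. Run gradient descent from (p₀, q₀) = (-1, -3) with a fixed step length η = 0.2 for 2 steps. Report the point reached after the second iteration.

(-1.48, -0.64)

∇E = (10p + q, p + 4q + 1)
Step 1: at (-1, -3), ∇E = (-13, -12) → (-1, -3) − 0.2·(-13, -12) = (1.6, -0.6)
Step 2: at (1.6, -0.6), ∇E = (15.4, 0.2) → (1.6, -0.6) − 0.2·(15.4, 0.2) = (-1.48, -0.64)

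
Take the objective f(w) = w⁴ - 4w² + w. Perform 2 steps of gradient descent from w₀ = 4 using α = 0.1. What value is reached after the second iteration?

2499.25

f′(w) = 4w³ - 8w + 1
w₁ = 4 − 0.1·225 = -18.5
w₂ = -18.5 − 0.1·(-25177.5) = 2499.25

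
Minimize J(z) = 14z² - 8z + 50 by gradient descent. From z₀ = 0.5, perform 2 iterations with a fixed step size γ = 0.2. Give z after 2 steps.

J′(z) = 28z - 8
z₁ = 0.5 − 0.2·6 = -0.7
z₂ = -0.7 − 0.2·(-27.6) = 4.82

4.82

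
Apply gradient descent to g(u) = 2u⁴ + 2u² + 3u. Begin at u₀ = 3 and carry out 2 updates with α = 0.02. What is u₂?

g′(u) = 8u³ + 4u + 3
u₁ = 3 − 0.02·231 = -1.62
u₂ = -1.62 − 0.02·(-37.492224) = -0.87015552

-0.87015552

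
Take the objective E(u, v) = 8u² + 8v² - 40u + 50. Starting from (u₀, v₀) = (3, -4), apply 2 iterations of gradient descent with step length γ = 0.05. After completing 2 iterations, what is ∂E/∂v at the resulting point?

-2.56

∇E = (16u - 40, 16v)
(u₁, v₁) = (3, -4) − 0.05·(8, -64) = (2.6, -0.8)
(u₂, v₂) = (2.6, -0.8) − 0.05·(1.6, -12.8) = (2.52, -0.16)
∂E/∂v at (2.52, -0.16) = -2.56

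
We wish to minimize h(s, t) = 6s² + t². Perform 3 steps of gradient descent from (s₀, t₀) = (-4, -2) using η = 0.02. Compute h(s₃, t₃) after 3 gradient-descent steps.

∇h = (12s, 2t)
Step 1: at (-4, -2), ∇h = (-48, -4) → (-4, -2) − 0.02·(-48, -4) = (-3.04, -1.92)
Step 2: at (-3.04, -1.92), ∇h = (-36.48, -3.84) → (-3.04, -1.92) − 0.02·(-36.48, -3.84) = (-2.3104, -1.8432)
Step 3: at (-2.3104, -1.8432), ∇h = (-27.7248, -3.6864) → (-2.3104, -1.8432) − 0.02·(-27.7248, -3.6864) = (-1.755904, -1.769472)
h(-1.755904, -1.769472) = 21.63022430208

21.63022430208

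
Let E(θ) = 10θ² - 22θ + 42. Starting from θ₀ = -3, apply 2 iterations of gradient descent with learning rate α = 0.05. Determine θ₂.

E′(θ) = 20θ - 22
Step 1: E′(-3) = -82; θ₁ = -3 − 0.05·(-82) = 1.1
Step 2: E′(1.1) = 0; θ₂ = 1.1 − 0.05·0 = 1.1

1.1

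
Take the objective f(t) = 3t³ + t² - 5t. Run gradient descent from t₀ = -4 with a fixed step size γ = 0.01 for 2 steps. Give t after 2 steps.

-7.691449

f′(t) = 9t² + 2t - 5
Step 1: f′(-4) = 131; t₁ = -4 − 0.01·131 = -5.31
Step 2: f′(-5.31) = 238.1449; t₂ = -5.31 − 0.01·238.1449 = -7.691449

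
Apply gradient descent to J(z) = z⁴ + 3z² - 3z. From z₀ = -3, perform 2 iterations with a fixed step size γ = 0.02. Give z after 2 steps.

-0.30367296

J′(z) = 4z³ + 6z - 3
z₁ = -3 − 0.02·(-129) = -0.42
z₂ = -0.42 − 0.02·(-5.816352) = -0.30367296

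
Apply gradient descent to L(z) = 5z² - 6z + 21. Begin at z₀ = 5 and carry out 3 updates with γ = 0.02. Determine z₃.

L′(z) = 10z - 6
Step 1: L′(5) = 44; z₁ = 5 − 0.02·44 = 4.12
Step 2: L′(4.12) = 35.2; z₂ = 4.12 − 0.02·35.2 = 3.416
Step 3: L′(3.416) = 28.16; z₃ = 3.416 − 0.02·28.16 = 2.8528

2.8528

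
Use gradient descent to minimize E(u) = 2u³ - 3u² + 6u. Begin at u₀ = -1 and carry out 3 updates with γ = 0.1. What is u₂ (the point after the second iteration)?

-9.784

E′(u) = 6u² - 6u + 6
Step 1: E′(-1) = 18; u₁ = -1 − 0.1·18 = -2.8
Step 2: E′(-2.8) = 69.84; u₂ = -2.8 − 0.1·69.84 = -9.784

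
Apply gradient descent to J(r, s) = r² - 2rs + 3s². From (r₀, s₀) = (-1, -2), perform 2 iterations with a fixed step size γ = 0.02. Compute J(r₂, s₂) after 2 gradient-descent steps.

∇J = (2r - 2s, -2r + 6s)
(r₁, s₁) = (-1, -2) − 0.02·(2, -10) = (-1.04, -1.8)
(r₂, s₂) = (-1.04, -1.8) − 0.02·(1.52, -8.72) = (-1.0704, -1.6256)
J(-1.0704, -1.6256) = 5.59339776

5.59339776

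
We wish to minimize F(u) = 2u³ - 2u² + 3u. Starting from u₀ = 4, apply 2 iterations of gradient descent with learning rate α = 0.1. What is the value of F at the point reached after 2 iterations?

F′(u) = 6u² - 4u + 3
Step 1: F′(4) = 83; u₁ = 4 − 0.1·83 = -4.3
Step 2: F′(-4.3) = 131.14; u₂ = -4.3 − 0.1·131.14 = -17.414
F(-17.414) = -11220.237099888

-11220.237099888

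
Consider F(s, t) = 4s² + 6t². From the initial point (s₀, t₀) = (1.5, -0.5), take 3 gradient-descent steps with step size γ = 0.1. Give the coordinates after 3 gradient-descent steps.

(0.012, 0.004)

∇F = (8s, 12t)
Step 1: at (1.5, -0.5), ∇F = (12, -6) → (1.5, -0.5) − 0.1·(12, -6) = (0.3, 0.1)
Step 2: at (0.3, 0.1), ∇F = (2.4, 1.2) → (0.3, 0.1) − 0.1·(2.4, 1.2) = (0.06, -0.02)
Step 3: at (0.06, -0.02), ∇F = (0.48, -0.24) → (0.06, -0.02) − 0.1·(0.48, -0.24) = (0.012, 0.004)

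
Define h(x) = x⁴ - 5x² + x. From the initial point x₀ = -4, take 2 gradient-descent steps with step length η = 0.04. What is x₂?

h′(x) = 4x³ - 10x + 1
Step 1: h′(-4) = -215; x₁ = -4 − 0.04·(-215) = 4.6
Step 2: h′(4.6) = 344.344; x₂ = 4.6 − 0.04·344.344 = -9.17376

-9.17376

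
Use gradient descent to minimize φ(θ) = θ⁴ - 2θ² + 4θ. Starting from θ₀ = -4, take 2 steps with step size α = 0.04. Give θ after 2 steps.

φ′(θ) = 4θ³ - 4θ + 4
Step 1: φ′(-4) = -236; θ₁ = -4 − 0.04·(-236) = 5.44
Step 2: φ′(5.44) = 626.196736; θ₂ = 5.44 − 0.04·626.196736 = -19.60786944

-19.60786944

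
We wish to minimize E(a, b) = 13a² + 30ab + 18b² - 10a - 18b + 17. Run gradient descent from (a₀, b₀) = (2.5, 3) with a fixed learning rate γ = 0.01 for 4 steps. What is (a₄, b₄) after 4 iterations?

∇E = (26a + 30b - 10, 30a + 36b - 18)
(a₁, b₁) = (2.5, 3) − 0.01·(145, 165) = (1.05, 1.35)
(a₂, b₂) = (1.05, 1.35) − 0.01·(57.8, 62.1) = (0.472, 0.729)
(a₃, b₃) = (0.472, 0.729) − 0.01·(24.142, 22.404) = (0.23058, 0.50496)
(a₄, b₄) = (0.23058, 0.50496) − 0.01·(11.14388, 7.09596) = (0.1191412, 0.4340004)

(0.1191412, 0.4340004)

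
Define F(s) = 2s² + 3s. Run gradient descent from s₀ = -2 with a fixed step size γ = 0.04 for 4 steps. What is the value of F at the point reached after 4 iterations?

-0.35038784028672

F′(s) = 4s + 3
Step 1: F′(-2) = -5; s₁ = -2 − 0.04·(-5) = -1.8
Step 2: F′(-1.8) = -4.2; s₂ = -1.8 − 0.04·(-4.2) = -1.632
Step 3: F′(-1.632) = -3.528; s₃ = -1.632 − 0.04·(-3.528) = -1.49088
Step 4: F′(-1.49088) = -2.96352; s₄ = -1.49088 − 0.04·(-2.96352) = -1.3723392
F(-1.3723392) = -0.35038784028672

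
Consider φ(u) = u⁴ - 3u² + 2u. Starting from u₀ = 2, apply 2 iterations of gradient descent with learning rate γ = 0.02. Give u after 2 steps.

1.40348672

φ′(u) = 4u³ - 6u + 2
Step 1: φ′(2) = 22; u₁ = 2 − 0.02·22 = 1.56
Step 2: φ′(1.56) = 7.825664; u₂ = 1.56 − 0.02·7.825664 = 1.40348672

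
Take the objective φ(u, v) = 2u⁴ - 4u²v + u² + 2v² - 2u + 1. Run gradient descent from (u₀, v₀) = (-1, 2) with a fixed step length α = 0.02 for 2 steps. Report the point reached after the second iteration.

(-1.12702208, 1.859712)

∇φ = (8u³ - 8uv + 2u - 2, -4u² + 4v)
Step 1: at (-1, 2), ∇φ = (4, 4) → (-1, 2) − 0.02·(4, 4) = (-1.08, 1.92)
Step 2: at (-1.08, 1.92), ∇φ = (2.351104, 3.0144) → (-1.08, 1.92) − 0.02·(2.351104, 3.0144) = (-1.12702208, 1.859712)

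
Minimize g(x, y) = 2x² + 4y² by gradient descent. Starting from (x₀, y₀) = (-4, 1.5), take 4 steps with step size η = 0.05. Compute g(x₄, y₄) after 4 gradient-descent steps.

∇g = (4x, 8y)
Step 1: at (-4, 1.5), ∇g = (-16, 12) → (-4, 1.5) − 0.05·(-16, 12) = (-3.2, 0.9)
Step 2: at (-3.2, 0.9), ∇g = (-12.8, 7.2) → (-3.2, 0.9) − 0.05·(-12.8, 7.2) = (-2.56, 0.54)
Step 3: at (-2.56, 0.54), ∇g = (-10.24, 4.32) → (-2.56, 0.54) − 0.05·(-10.24, 4.32) = (-2.048, 0.324)
Step 4: at (-2.048, 0.324), ∇g = (-8.192, 2.592) → (-2.048, 0.324) − 0.05·(-8.192, 2.592) = (-1.6384, 0.1944)
g(-1.6384, 0.1944) = 5.51987456

5.51987456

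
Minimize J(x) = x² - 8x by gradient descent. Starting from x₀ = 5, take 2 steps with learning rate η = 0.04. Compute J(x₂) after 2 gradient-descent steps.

J′(x) = 2x - 8
x₁ = 5 − 0.04·2 = 4.92
x₂ = 4.92 − 0.04·1.84 = 4.8464
J(4.8464) = -15.28360704

-15.28360704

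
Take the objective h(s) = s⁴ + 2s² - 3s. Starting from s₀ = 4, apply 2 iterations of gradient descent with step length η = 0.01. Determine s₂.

h′(s) = 4s³ + 4s - 3
s₁ = 4 − 0.01·269 = 1.31
s₂ = 1.31 − 0.01·11.232364 = 1.19767636

1.19767636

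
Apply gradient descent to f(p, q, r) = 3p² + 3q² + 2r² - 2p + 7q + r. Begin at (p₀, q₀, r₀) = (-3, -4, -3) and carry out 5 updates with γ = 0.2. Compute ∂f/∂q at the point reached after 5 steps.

∇f = (6p - 2, 6q + 7, 4r + 1)
(p₁, q₁, r₁) = (-3, -4, -3) − 0.2·(-20, -17, -11) = (1, -0.6, -0.8)
(p₂, q₂, r₂) = (1, -0.6, -0.8) − 0.2·(4, 3.4, -2.2) = (0.2, -1.28, -0.36)
(p₃, q₃, r₃) = (0.2, -1.28, -0.36) − 0.2·(-0.8, -0.68, -0.44) = (0.36, -1.144, -0.272)
(p₄, q₄, r₄) = (0.36, -1.144, -0.272) − 0.2·(0.16, 0.136, -0.088) = (0.328, -1.1712, -0.2544)
(p₅, q₅, r₅) = (0.328, -1.1712, -0.2544) − 0.2·(-0.032, -0.0272, -0.0176) = (0.3344, -1.16576, -0.25088)
∂f/∂q at (0.3344, -1.16576, -0.25088) = 0.00544

0.00544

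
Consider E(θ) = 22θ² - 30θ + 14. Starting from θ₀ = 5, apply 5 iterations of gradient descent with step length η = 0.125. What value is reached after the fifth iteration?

E′(θ) = 44θ - 30
Step 1: E′(5) = 190; θ₁ = 5 − 0.125·190 = -18.75
Step 2: E′(-18.75) = -855; θ₂ = -18.75 − 0.125·(-855) = 88.125
Step 3: E′(88.125) = 3847.5; θ₃ = 88.125 − 0.125·3847.5 = -392.8125
Step 4: E′(-392.8125) = -17313.75; θ₄ = -392.8125 − 0.125·(-17313.75) = 1771.40625
Step 5: E′(1771.40625) = 77911.875; θ₅ = 1771.40625 − 0.125·77911.875 = -7967.578125

-7967.578125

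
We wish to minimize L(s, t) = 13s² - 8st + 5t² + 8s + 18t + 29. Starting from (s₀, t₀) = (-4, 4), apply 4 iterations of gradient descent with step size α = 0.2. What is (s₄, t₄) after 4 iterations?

(-2692.0512, 1111.968)

∇L = (26s - 8t + 8, -8s + 10t + 18)
(s₁, t₁) = (-4, 4) − 0.2·(-128, 90) = (21.6, -14)
(s₂, t₂) = (21.6, -14) − 0.2·(681.6, -294.8) = (-114.72, 44.96)
(s₃, t₃) = (-114.72, 44.96) − 0.2·(-3334.4, 1385.36) = (552.16, -232.112)
(s₄, t₄) = (552.16, -232.112) − 0.2·(16221.056, -6720.4) = (-2692.0512, 1111.968)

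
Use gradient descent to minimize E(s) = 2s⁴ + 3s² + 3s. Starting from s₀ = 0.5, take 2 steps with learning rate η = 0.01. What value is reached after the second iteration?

0.36783944

E′(s) = 8s³ + 6s + 3
s₁ = 0.5 − 0.01·7 = 0.43
s₂ = 0.43 − 0.01·6.216056 = 0.36783944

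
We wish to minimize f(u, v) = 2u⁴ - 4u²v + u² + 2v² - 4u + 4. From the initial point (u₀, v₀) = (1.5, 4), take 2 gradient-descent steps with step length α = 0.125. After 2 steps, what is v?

∇f = (8u³ - 8uv + 2u - 4, -4u² + 4v)
Step 1: at (1.5, 4), ∇f = (-22, 7) → (1.5, 4) − 0.125·(-22, 7) = (4.25, 3.125)
Step 2: at (4.25, 3.125), ∇f = (512.375, -59.75) → (4.25, 3.125) − 0.125·(512.375, -59.75) = (-59.796875, 10.59375)
v = 10.59375

10.59375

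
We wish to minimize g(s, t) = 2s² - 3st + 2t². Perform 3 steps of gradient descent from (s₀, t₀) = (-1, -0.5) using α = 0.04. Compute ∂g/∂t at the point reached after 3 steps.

-0.010368

∇g = (4s - 3t, -3s + 4t)
(s₁, t₁) = (-1, -0.5) − 0.04·(-2.5, 1) = (-0.9, -0.54)
(s₂, t₂) = (-0.9, -0.54) − 0.04·(-1.98, 0.54) = (-0.8208, -0.5616)
(s₃, t₃) = (-0.8208, -0.5616) − 0.04·(-1.5984, 0.216) = (-0.756864, -0.57024)
∂g/∂t at (-0.756864, -0.57024) = -0.010368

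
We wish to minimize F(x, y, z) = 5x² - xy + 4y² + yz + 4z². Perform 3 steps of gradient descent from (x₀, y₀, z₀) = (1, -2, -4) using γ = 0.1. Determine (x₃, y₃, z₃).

∇F = (10x - y, -x + 8y + z, y + 8z)
Step 1: at (1, -2, -4), ∇F = (12, -21, -34) → (1, -2, -4) − 0.1·(12, -21, -34) = (-0.2, 0.1, -0.6)
Step 2: at (-0.2, 0.1, -0.6), ∇F = (-2.1, 0.4, -4.7) → (-0.2, 0.1, -0.6) − 0.1·(-2.1, 0.4, -4.7) = (0.01, 0.06, -0.13)
Step 3: at (0.01, 0.06, -0.13), ∇F = (0.04, 0.34, -0.98) → (0.01, 0.06, -0.13) − 0.1·(0.04, 0.34, -0.98) = (0.006, 0.026, -0.032)

(0.006, 0.026, -0.032)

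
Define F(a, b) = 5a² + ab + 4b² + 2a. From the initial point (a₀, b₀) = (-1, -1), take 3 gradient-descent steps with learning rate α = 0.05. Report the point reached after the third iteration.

∇F = (10a + b + 2, a + 8b)
(a₁, b₁) = (-1, -1) − 0.05·(-9, -9) = (-0.55, -0.55)
(a₂, b₂) = (-0.55, -0.55) − 0.05·(-4.05, -4.95) = (-0.3475, -0.3025)
(a₃, b₃) = (-0.3475, -0.3025) − 0.05·(-1.7775, -2.7675) = (-0.258625, -0.164125)

(-0.258625, -0.164125)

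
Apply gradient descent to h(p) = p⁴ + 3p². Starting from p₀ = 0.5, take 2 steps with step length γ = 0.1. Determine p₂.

h′(p) = 4p³ + 6p
Step 1: h′(0.5) = 3.5; p₁ = 0.5 − 0.1·3.5 = 0.15
Step 2: h′(0.15) = 0.9135; p₂ = 0.15 − 0.1·0.9135 = 0.05865

0.05865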